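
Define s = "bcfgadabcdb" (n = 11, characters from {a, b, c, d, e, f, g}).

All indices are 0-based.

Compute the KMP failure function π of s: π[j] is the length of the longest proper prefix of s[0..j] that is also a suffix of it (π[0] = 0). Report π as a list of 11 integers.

π[0] = 0
j=1 s[j]='c': π[1]=0 (border '')
j=2 s[j]='f': π[2]=0 (border '')
j=3 s[j]='g': π[3]=0 (border '')
j=4 s[j]='a': π[4]=0 (border '')
j=5 s[j]='d': π[5]=0 (border '')
j=6 s[j]='a': π[6]=0 (border '')
j=7 s[j]='b': π[7]=1 (border 'b')
j=8 s[j]='c': π[8]=2 (border 'bc')
j=9 s[j]='d': k: 2→0; π[9]=0 (border '')
j=10 s[j]='b': π[10]=1 (border 'b')

[0, 0, 0, 0, 0, 0, 0, 1, 2, 0, 1]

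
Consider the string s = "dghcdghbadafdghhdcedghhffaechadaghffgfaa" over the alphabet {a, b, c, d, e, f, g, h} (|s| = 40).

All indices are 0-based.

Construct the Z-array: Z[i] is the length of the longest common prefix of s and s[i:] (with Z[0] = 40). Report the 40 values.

Z[0]=40
i=1: i≥r, start 0; Z[1]=0
i=2: i≥r, start 0; Z[2]=0
i=3: i≥r, start 0; Z[3]=0
i=4: i≥r, start 0; Z[4]=3 extend→box=[4,7)
i=5: min(r-i=2, Z[1]=0)=0; Z[5]=0
i=6: min(r-i=1, Z[2]=0)=0; Z[6]=0
i=7: i≥r, start 0; Z[7]=0
i=8: i≥r, start 0; Z[8]=0
i=9: i≥r, start 0; Z[9]=1 extend→box=[9,10)
i=10: i≥r, start 0; Z[10]=0
i=11: i≥r, start 0; Z[11]=0
i=12: i≥r, start 0; Z[12]=3 extend→box=[12,15)
i=13: min(r-i=2, Z[1]=0)=0; Z[13]=0
i=14: min(r-i=1, Z[2]=0)=0; Z[14]=0
i=15: i≥r, start 0; Z[15]=0
i=16: i≥r, start 0; Z[16]=1 extend→box=[16,17)
i=17: i≥r, start 0; Z[17]=0
i=18: i≥r, start 0; Z[18]=0
i=19: i≥r, start 0; Z[19]=3 extend→box=[19,22)
i=20: min(r-i=2, Z[1]=0)=0; Z[20]=0
i=21: min(r-i=1, Z[2]=0)=0; Z[21]=0
i=22: i≥r, start 0; Z[22]=0
i=23: i≥r, start 0; Z[23]=0
i=24: i≥r, start 0; Z[24]=0
i=25: i≥r, start 0; Z[25]=0
i=26: i≥r, start 0; Z[26]=0
i=27: i≥r, start 0; Z[27]=0
i=28: i≥r, start 0; Z[28]=0
i=29: i≥r, start 0; Z[29]=0
i=30: i≥r, start 0; Z[30]=1 extend→box=[30,31)
i=31: i≥r, start 0; Z[31]=0
i=32: i≥r, start 0; Z[32]=0
i=33: i≥r, start 0; Z[33]=0
i=34: i≥r, start 0; Z[34]=0
i=35: i≥r, start 0; Z[35]=0
i=36: i≥r, start 0; Z[36]=0
i=37: i≥r, start 0; Z[37]=0
i=38: i≥r, start 0; Z[38]=0
i=39: i≥r, start 0; Z[39]=0

[40, 0, 0, 0, 3, 0, 0, 0, 0, 1, 0, 0, 3, 0, 0, 0, 1, 0, 0, 3, 0, 0, 0, 0, 0, 0, 0, 0, 0, 0, 1, 0, 0, 0, 0, 0, 0, 0, 0, 0]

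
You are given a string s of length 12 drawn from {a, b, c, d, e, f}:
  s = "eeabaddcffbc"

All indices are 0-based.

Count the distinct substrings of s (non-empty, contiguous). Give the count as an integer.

72

rank | idx | suffix
   0 |   2 | abaddcffbc
   1 |   4 | addcffbc
   2 |   3 | baddcffbc
   3 |  10 | bc
   4 |  11 | c
   5 |   7 | cffbc
   6 |   6 | dcffbc
   7 |   5 | ddcffbc
   8 |   1 | eabaddcffbc
   9 |   0 | eeabaddcffbc
  10 |   9 | fbc
  11 |   8 | ffbc

SA = [2, 4, 3, 10, 11, 7, 6, 5, 1, 0, 9, 8]
rank  pair      lcp
   1  s[2:],s[4:]  1  'a'
   2  s[4:],s[3:]  0  ''
   3  s[3:],s[10:]  1  'b'
   4  s[10:],s[11:]  0  ''
   5  s[11:],s[7:]  1  'c'
   6  s[7:],s[6:]  0  ''
   7  s[6:],s[5:]  1  'd'
   8  s[5:],s[1:]  0  ''
   9  s[1:],s[0:]  1  'e'
  10  s[0:],s[9:]  0  ''
  11  s[9:],s[8:]  1  'f'

n(n+1)/2 = 12·13/2 = 78
Σ LCP = 0 + 1 + 0 + 1 + 0 + 1 + 0 + 1 + 0 + 1 + 0 + 1 = 6
distinct = 78 − 6 = 72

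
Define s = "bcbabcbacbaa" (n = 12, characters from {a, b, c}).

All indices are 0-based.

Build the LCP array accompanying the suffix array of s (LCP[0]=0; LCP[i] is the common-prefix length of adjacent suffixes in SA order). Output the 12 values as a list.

rank | idx | suffix
   0 |  11 | a
   1 |  10 | aa
   2 |   3 | abcbacbaa
   3 |   7 | acbaa
   4 |   9 | baa
   5 |   2 | babcbacbaa
   6 |   6 | bacbaa
   7 |   0 | bcbabcbacbaa
   8 |   4 | bcbacbaa
   9 |   8 | cbaa
  10 |   1 | cbabcbacbaa
  11 |   5 | cbacbaa

SA = [11, 10, 3, 7, 9, 2, 6, 0, 4, 8, 1, 5]
i: (SA[i-1],SA[i]) lcp shared
  1: (11,10) 1 'a'
  2: (10,3) 1 'a'
  3: (3,7) 1 'a'
  4: (7,9) 0 ''
  5: (9,2) 2 'ba'
  6: (2,6) 2 'ba'
  7: (6,0) 1 'b'
  8: (0,4) 4 'bcba'
  9: (4,8) 0 ''
  10: (8,1) 3 'cba'
  11: (1,5) 3 'cba'

[0, 1, 1, 1, 0, 2, 2, 1, 4, 0, 3, 3]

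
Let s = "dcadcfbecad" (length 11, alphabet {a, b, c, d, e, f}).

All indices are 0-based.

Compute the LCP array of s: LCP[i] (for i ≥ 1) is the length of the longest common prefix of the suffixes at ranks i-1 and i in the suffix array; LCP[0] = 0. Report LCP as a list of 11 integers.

rank→(start, suffix):
  0 → (9, 'ad')
  1 → (2, 'adcfbecad')
  2 → (6, 'becad')
  3 → (8, 'cad')
  4 → (1, 'cadcfbecad')
  5 → (4, 'cfbecad')
  6 → (10, 'd')
  7 → (0, 'dcadcfbecad')
  8 → (3, 'dcfbecad')
  9 → (7, 'ecad')
  10 → (5, 'fbecad')

SA = [9, 2, 6, 8, 1, 4, 10, 0, 3, 7, 5]
[i] adj suffixes → lcp
  [1] 9/2 → 2 ('ad')
  [2] 2/6 → 0 ('')
  [3] 6/8 → 0 ('')
  [4] 8/1 → 3 ('cad')
  [5] 1/4 → 1 ('c')
  [6] 4/10 → 0 ('')
  [7] 10/0 → 1 ('d')
  [8] 0/3 → 2 ('dc')
  [9] 3/7 → 0 ('')
  [10] 7/5 → 0 ('')

[0, 2, 0, 0, 3, 1, 0, 1, 2, 0, 0]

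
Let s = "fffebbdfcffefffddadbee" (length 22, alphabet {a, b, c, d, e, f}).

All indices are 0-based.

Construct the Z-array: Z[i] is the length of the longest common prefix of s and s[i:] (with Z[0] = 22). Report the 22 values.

Z[0]=22
i=1: i≥r, start 0; Z[1]=2 scan→box=[1,3)
i=2: min(r-i=1, Z[1]=2)=1; Z[2]=1
i=3: i≥r, start 0; Z[3]=0
i=4: i≥r, start 0; Z[4]=0
i=5: i≥r, start 0; Z[5]=0
i=6: i≥r, start 0; Z[6]=0
i=7: i≥r, start 0; Z[7]=1 scan→box=[7,8)
i=8: i≥r, start 0; Z[8]=0
i=9: i≥r, start 0; Z[9]=2 scan→box=[9,11)
i=10: min(r-i=1, Z[1]=2)=1; Z[10]=1
i=11: i≥r, start 0; Z[11]=0
i=12: i≥r, start 0; Z[12]=3 scan→box=[12,15)
i=13: min(r-i=2, Z[1]=2)=2; Z[13]=2
i=14: min(r-i=1, Z[2]=1)=1; Z[14]=1
i=15: i≥r, start 0; Z[15]=0
i=16: i≥r, start 0; Z[16]=0
i=17: i≥r, start 0; Z[17]=0
i=18: i≥r, start 0; Z[18]=0
i=19: i≥r, start 0; Z[19]=0
i=20: i≥r, start 0; Z[20]=0
i=21: i≥r, start 0; Z[21]=0

[22, 2, 1, 0, 0, 0, 0, 1, 0, 2, 1, 0, 3, 2, 1, 0, 0, 0, 0, 0, 0, 0]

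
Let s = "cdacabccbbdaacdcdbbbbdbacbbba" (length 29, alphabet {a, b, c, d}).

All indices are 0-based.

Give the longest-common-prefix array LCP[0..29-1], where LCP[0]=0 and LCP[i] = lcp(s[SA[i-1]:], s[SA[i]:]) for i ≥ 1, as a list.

[0, 1, 1, 1, 2, 2, 0, 2, 1, 2, 3, 3, 2, 3, 1, 1, 2, 0, 1, 3, 1, 1, 2, 2, 0, 2, 1, 2, 1]

rank→(start, suffix):
  0 → (28, 'a')
  1 → (11, 'aacdcdbbbbdbacbbba')
  2 → (4, 'abccbbdaacdcdbbbbdbacbbba')
  3 → (2, 'acabccbbdaacdcdbbbbdbacbbba')
  4 → (23, 'acbbba')
  5 → (12, 'acdcdbbbbdbacbbba')
  6 → (27, 'ba')
  7 → (22, 'bacbbba')
  8 → (26, 'bba')
  9 → (25, 'bbba')
  10 → (17, 'bbbbdbacbbba')
  11 → (18, 'bbbdbacbbba')
  12 → (8, 'bbdaacdcdbbbbdbacbbba')
  13 → (19, 'bbdbacbbba')
  14 → (5, 'bccbbdaacdcdbbbbdbacbbba')
  15 → (9, 'bdaacdcdbbbbdbacbbba')
  16 → (20, 'bdbacbbba')
  17 → (3, 'cabccbbdaacdcdbbbbdbacbbba')
  18 → (24, 'cbbba')
  19 → (7, 'cbbdaacdcdbbbbdbacbbba')
  20 → (6, 'ccbbdaacdcdbbbbdbacbbba')
  21 → (0, 'cdacabccbbdaacdcdbbbbdbacbbba')
  22 → (15, 'cdbbbbdbacbbba')
  23 → (13, 'cdcdbbbbdbacbbba')
  24 → (10, 'daacdcdbbbbdbacbbba')
  25 → (1, 'dacabccbbdaacdcdbbbbdbacbbba')
  26 → (21, 'dbacbbba')
  27 → (16, 'dbbbbdbacbbba')
  28 → (14, 'dcdbbbbdbacbbba')

SA = [28, 11, 4, 2, 23, 12, 27, 22, 26, 25, 17, 18, 8, 19, 5, 9, 20, 3, 24, 7, 6, 0, 15, 13, 10, 1, 21, 16, 14]
i: (SA[i-1],SA[i]) lcp shared
  1: (28,11) 1 'a'
  2: (11,4) 1 'a'
  3: (4,2) 1 'a'
  4: (2,23) 2 'ac'
  5: (23,12) 2 'ac'
  6: (12,27) 0 ''
  7: (27,22) 2 'ba'
  8: (22,26) 1 'b'
  9: (26,25) 2 'bb'
  10: (25,17) 3 'bbb'
  11: (17,18) 3 'bbb'
  12: (18,8) 2 'bb'
  13: (8,19) 3 'bbd'
  14: (19,5) 1 'b'
  15: (5,9) 1 'b'
  16: (9,20) 2 'bd'
  17: (20,3) 0 ''
  18: (3,24) 1 'c'
  19: (24,7) 3 'cbb'
  20: (7,6) 1 'c'
  21: (6,0) 1 'c'
  22: (0,15) 2 'cd'
  23: (15,13) 2 'cd'
  24: (13,10) 0 ''
  25: (10,1) 2 'da'
  26: (1,21) 1 'd'
  27: (21,16) 2 'db'
  28: (16,14) 1 'd'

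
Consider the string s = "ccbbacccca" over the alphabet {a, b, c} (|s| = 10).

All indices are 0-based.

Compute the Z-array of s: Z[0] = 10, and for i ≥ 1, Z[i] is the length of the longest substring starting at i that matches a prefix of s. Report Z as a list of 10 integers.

Z[0]=10
i=1: i≥r, start 0; Z[1]=1 extend→box=[1,2)
i=2: i≥r, start 0; Z[2]=0
i=3: i≥r, start 0; Z[3]=0
i=4: i≥r, start 0; Z[4]=0
i=5: i≥r, start 0; Z[5]=2 extend→box=[5,7)
i=6: min(r-i=1, Z[1]=1)=1; Z[6]=2 extend→box=[6,8)
i=7: min(r-i=1, Z[1]=1)=1; Z[7]=2 extend→box=[7,9)
i=8: min(r-i=1, Z[1]=1)=1; Z[8]=1
i=9: i≥r, start 0; Z[9]=0

[10, 1, 0, 0, 0, 2, 2, 2, 1, 0]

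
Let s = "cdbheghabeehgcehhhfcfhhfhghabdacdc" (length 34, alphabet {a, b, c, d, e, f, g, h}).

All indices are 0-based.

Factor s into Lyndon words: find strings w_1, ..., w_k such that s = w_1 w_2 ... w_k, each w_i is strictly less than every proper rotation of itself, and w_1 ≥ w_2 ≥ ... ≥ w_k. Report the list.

["cd", "bhegh", "abeehgcehhhfcfhhfhgh", "abdacdc"]

emit factor 1: 'cd' (i=0, period=2)
emit factor 2: 'bhegh' (i=2, period=5)
emit factor 3: 'abeehgcehhhfcfhhfhgh' (i=7, period=20)
emit factor 4: 'abdacdc' (i=27, period=7)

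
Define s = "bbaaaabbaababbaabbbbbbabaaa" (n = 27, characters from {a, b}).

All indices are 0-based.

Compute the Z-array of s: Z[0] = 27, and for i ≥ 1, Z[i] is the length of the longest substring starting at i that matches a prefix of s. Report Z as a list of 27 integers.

[27, 1, 0, 0, 0, 0, 4, 1, 0, 0, 1, 0, 4, 1, 0, 0, 2, 2, 2, 2, 3, 1, 0, 1, 0, 0, 0]

Z[0]=27
i=1: i≥r, start 0; Z[1]=1 grow→box=[1,2)
i=2: i≥r, start 0; Z[2]=0
i=3: i≥r, start 0; Z[3]=0
i=4: i≥r, start 0; Z[4]=0
i=5: i≥r, start 0; Z[5]=0
i=6: i≥r, start 0; Z[6]=4 grow→box=[6,10)
i=7: min(r-i=3, Z[1]=1)=1; Z[7]=1
i=8: min(r-i=2, Z[2]=0)=0; Z[8]=0
i=9: min(r-i=1, Z[3]=0)=0; Z[9]=0
i=10: i≥r, start 0; Z[10]=1 grow→box=[10,11)
i=11: i≥r, start 0; Z[11]=0
i=12: i≥r, start 0; Z[12]=4 grow→box=[12,16)
i=13: min(r-i=3, Z[1]=1)=1; Z[13]=1
i=14: min(r-i=2, Z[2]=0)=0; Z[14]=0
i=15: min(r-i=1, Z[3]=0)=0; Z[15]=0
i=16: i≥r, start 0; Z[16]=2 grow→box=[16,18)
i=17: min(r-i=1, Z[1]=1)=1; Z[17]=2 grow→box=[17,19)
i=18: min(r-i=1, Z[1]=1)=1; Z[18]=2 grow→box=[18,20)
i=19: min(r-i=1, Z[1]=1)=1; Z[19]=2 grow→box=[19,21)
i=20: min(r-i=1, Z[1]=1)=1; Z[20]=3 grow→box=[20,23)
i=21: min(r-i=2, Z[1]=1)=1; Z[21]=1
i=22: min(r-i=1, Z[2]=0)=0; Z[22]=0
i=23: i≥r, start 0; Z[23]=1 grow→box=[23,24)
i=24: i≥r, start 0; Z[24]=0
i=25: i≥r, start 0; Z[25]=0
i=26: i≥r, start 0; Z[26]=0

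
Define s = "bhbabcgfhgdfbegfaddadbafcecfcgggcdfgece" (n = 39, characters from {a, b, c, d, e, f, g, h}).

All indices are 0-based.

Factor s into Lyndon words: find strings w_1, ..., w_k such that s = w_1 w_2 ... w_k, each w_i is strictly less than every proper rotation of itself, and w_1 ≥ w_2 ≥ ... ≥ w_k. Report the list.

emit factor 1: 'bh' (i=0, period=2)
emit factor 2: 'b' (i=2, period=1)
emit factor 3: 'abcgfhgdfbegfaddadbafcecfcgggcdfgece' (i=3, period=36)

["bh", "b", "abcgfhgdfbegfaddadbafcecfcgggcdfgece"]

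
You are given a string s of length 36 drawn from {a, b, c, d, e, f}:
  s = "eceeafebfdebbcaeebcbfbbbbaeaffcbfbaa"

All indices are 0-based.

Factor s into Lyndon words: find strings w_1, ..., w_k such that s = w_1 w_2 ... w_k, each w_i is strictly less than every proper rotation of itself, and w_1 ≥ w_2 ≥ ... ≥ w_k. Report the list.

["e", "cee", "afebfdebbc", "aeebcbfbbbb", "aeaffcbfb", "a", "a"]

emit factor 1: 'e' (i=0, period=1)
emit factor 2: 'cee' (i=1, period=3)
emit factor 3: 'afebfdebbc' (i=4, period=10)
emit factor 4: 'aeebcbfbbbb' (i=14, period=11)
emit factor 5: 'aeaffcbfb' (i=25, period=9)
emit factor 6: 'a' (i=34, period=1)
emit factor 7: 'a' (i=35, period=1)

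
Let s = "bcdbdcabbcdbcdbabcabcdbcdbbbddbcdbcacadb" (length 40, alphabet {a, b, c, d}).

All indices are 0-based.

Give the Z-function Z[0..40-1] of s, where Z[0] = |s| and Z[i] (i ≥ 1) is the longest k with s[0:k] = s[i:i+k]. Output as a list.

[40, 0, 0, 1, 0, 0, 0, 1, 4, 0, 0, 4, 0, 0, 1, 0, 2, 0, 0, 4, 0, 0, 4, 0, 0, 1, 1, 1, 0, 0, 4, 0, 0, 2, 0, 0, 0, 0, 0, 1]

Z[0]=40
i=1: fresh scan; Z[1]=0
i=2: fresh scan; Z[2]=0
i=3: fresh scan; Z[3]=1 grow→box=[3,4)
i=4: fresh scan; Z[4]=0
i=5: fresh scan; Z[5]=0
i=6: fresh scan; Z[6]=0
i=7: fresh scan; Z[7]=1 grow→box=[7,8)
i=8: fresh scan; Z[8]=4 grow→box=[8,12)
i=9: min(r-i=3, Z[1]=0)=0; Z[9]=0
i=10: min(r-i=2, Z[2]=0)=0; Z[10]=0
i=11: min(r-i=1, Z[3]=1)=1; Z[11]=4 grow→box=[11,15)
i=12: min(r-i=3, Z[1]=0)=0; Z[12]=0
i=13: min(r-i=2, Z[2]=0)=0; Z[13]=0
i=14: min(r-i=1, Z[3]=1)=1; Z[14]=1
i=15: fresh scan; Z[15]=0
i=16: fresh scan; Z[16]=2 grow→box=[16,18)
i=17: min(r-i=1, Z[1]=0)=0; Z[17]=0
i=18: fresh scan; Z[18]=0
i=19: fresh scan; Z[19]=4 grow→box=[19,23)
i=20: min(r-i=3, Z[1]=0)=0; Z[20]=0
i=21: min(r-i=2, Z[2]=0)=0; Z[21]=0
i=22: min(r-i=1, Z[3]=1)=1; Z[22]=4 grow→box=[22,26)
i=23: min(r-i=3, Z[1]=0)=0; Z[23]=0
i=24: min(r-i=2, Z[2]=0)=0; Z[24]=0
i=25: min(r-i=1, Z[3]=1)=1; Z[25]=1
i=26: fresh scan; Z[26]=1 grow→box=[26,27)
i=27: fresh scan; Z[27]=1 grow→box=[27,28)
i=28: fresh scan; Z[28]=0
i=29: fresh scan; Z[29]=0
i=30: fresh scan; Z[30]=4 grow→box=[30,34)
i=31: min(r-i=3, Z[1]=0)=0; Z[31]=0
i=32: min(r-i=2, Z[2]=0)=0; Z[32]=0
i=33: min(r-i=1, Z[3]=1)=1; Z[33]=2 grow→box=[33,35)
i=34: min(r-i=1, Z[1]=0)=0; Z[34]=0
i=35: fresh scan; Z[35]=0
i=36: fresh scan; Z[36]=0
i=37: fresh scan; Z[37]=0
i=38: fresh scan; Z[38]=0
i=39: fresh scan; Z[39]=1 grow→box=[39,40)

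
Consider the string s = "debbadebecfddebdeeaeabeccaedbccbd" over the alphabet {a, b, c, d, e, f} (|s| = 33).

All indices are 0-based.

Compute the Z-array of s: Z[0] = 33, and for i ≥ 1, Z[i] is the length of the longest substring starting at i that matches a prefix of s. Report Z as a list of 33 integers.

[33, 0, 0, 0, 0, 3, 0, 0, 0, 0, 0, 1, 3, 0, 0, 2, 0, 0, 0, 0, 0, 0, 0, 0, 0, 0, 0, 1, 0, 0, 0, 0, 1]

Z[0]=33
i=1: fresh scan; Z[1]=0
i=2: fresh scan; Z[2]=0
i=3: fresh scan; Z[3]=0
i=4: fresh scan; Z[4]=0
i=5: fresh scan; Z[5]=3 extend→box=[5,8)
i=6: min(r-i=2, Z[1]=0)=0; Z[6]=0
i=7: min(r-i=1, Z[2]=0)=0; Z[7]=0
i=8: fresh scan; Z[8]=0
i=9: fresh scan; Z[9]=0
i=10: fresh scan; Z[10]=0
i=11: fresh scan; Z[11]=1 extend→box=[11,12)
i=12: fresh scan; Z[12]=3 extend→box=[12,15)
i=13: min(r-i=2, Z[1]=0)=0; Z[13]=0
i=14: min(r-i=1, Z[2]=0)=0; Z[14]=0
i=15: fresh scan; Z[15]=2 extend→box=[15,17)
i=16: min(r-i=1, Z[1]=0)=0; Z[16]=0
i=17: fresh scan; Z[17]=0
i=18: fresh scan; Z[18]=0
i=19: fresh scan; Z[19]=0
i=20: fresh scan; Z[20]=0
i=21: fresh scan; Z[21]=0
i=22: fresh scan; Z[22]=0
i=23: fresh scan; Z[23]=0
i=24: fresh scan; Z[24]=0
i=25: fresh scan; Z[25]=0
i=26: fresh scan; Z[26]=0
i=27: fresh scan; Z[27]=1 extend→box=[27,28)
i=28: fresh scan; Z[28]=0
i=29: fresh scan; Z[29]=0
i=30: fresh scan; Z[30]=0
i=31: fresh scan; Z[31]=0
i=32: fresh scan; Z[32]=1 extend→box=[32,33)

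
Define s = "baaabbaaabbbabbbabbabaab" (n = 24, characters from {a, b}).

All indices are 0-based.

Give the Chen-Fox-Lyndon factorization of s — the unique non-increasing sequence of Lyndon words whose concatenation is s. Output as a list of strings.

["b", "aaabbaaabbbabbbabbabaab"]

emit factor 1: 'b' (i=0, period=1)
emit factor 2: 'aaabbaaabbbabbbabbabaab' (i=1, period=23)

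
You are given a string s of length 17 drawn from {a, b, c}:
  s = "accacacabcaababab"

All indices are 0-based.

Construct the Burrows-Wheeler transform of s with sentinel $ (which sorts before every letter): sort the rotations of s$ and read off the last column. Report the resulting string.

rank  rotation            last
    0  $accacacabcaababab  b
    1  aababab$accacacabc  c
    2  ab$accacacabcaabab  b
    3  abab$accacacabcaab  b
    4  ababab$accacacabca  a
    5  abcaababab$accacac  c
    6  acabcaababab$accac  c
    7  acacabcaababab$acc  c
    8  accacacabcaababab$  $
    9  b$accacacabcaababa  a
   10  bab$accacacabcaaba  a
   11  babab$accacacabcaa  a
   12  bcaababab$accacaca  a
   13  caababab$accacacab  b
   14  cabcaababab$accaca  a
   15  cacabcaababab$acca  a
   16  cacacabcaababab$ac  c
   17  ccacacabcaababab$a  a

bcbbaccc$aaaabaaca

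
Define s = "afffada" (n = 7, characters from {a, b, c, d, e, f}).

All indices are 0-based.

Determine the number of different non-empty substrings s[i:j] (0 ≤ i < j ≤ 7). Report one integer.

23

sorted suffixes:
  #0 SA[0]=6  'a'
  #1 SA[1]=4  'ada'
  #2 SA[2]=0  'afffada'
  #3 SA[3]=5  'da'
  #4 SA[4]=3  'fada'
  #5 SA[5]=2  'ffada'
  #6 SA[6]=1  'fffada'

SA = [6, 4, 0, 5, 3, 2, 1]
i: (SA[i-1],SA[i]) lcp shared
  1: (6,4) 1 'a'
  2: (4,0) 1 'a'
  3: (0,5) 0 ''
  4: (5,3) 0 ''
  5: (3,2) 1 'f'
  6: (2,1) 2 'ff'

n(n+1)/2 = 7·8/2 = 28
Σ LCP = 0 + 1 + 1 + 0 + 0 + 1 + 2 = 5
distinct = 28 − 5 = 23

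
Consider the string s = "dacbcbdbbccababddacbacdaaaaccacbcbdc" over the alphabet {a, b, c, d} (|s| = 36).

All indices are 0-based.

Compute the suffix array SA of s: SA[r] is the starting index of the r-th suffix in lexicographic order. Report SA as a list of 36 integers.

rank | idx | suffix
   0 |  23 | aaaaccacbcbdc
   1 |  24 | aaaccacbcbdc
   2 |  25 | aaccacbcbdc
   3 |  11 | ababddacbacdaaaaccacbcbdc
   4 |  13 | abddacbacdaaaaccacbcbdc
   5 |  17 | acbacdaaaaccacbcbdc
   6 |   1 | acbcbdbbccababddacbacdaaaaccacbcbdc
   7 |  29 | acbcbdc
   8 |  26 | accacbcbdc
   9 |  20 | acdaaaaccacbcbdc
  10 |  12 | babddacbacdaaaaccacbcbdc
  11 |  19 | bacdaaaaccacbcbdc
  12 |   7 | bbccababddacbacdaaaaccacbcbdc
  13 |   3 | bcbdbbccababddacbacdaaaaccacbcbdc
  14 |  31 | bcbdc
  15 |   8 | bccababddacbacdaaaaccacbcbdc
  16 |   5 | bdbbccababddacbacdaaaaccacbcbdc
  17 |  33 | bdc
  18 |  14 | bddacbacdaaaaccacbcbdc
  19 |  35 | c
  20 |  10 | cababddacbacdaaaaccacbcbdc
  21 |  28 | cacbcbdc
  22 |  18 | cbacdaaaaccacbcbdc
  23 |   2 | cbcbdbbccababddacbacdaaaaccacbcbdc
  24 |  30 | cbcbdc
  25 |   4 | cbdbbccababddacbacdaaaaccacbcbdc
  26 |  32 | cbdc
  27 |   9 | ccababddacbacdaaaaccacbcbdc
  28 |  27 | ccacbcbdc
  29 |  21 | cdaaaaccacbcbdc
  30 |  22 | daaaaccacbcbdc
  31 |  16 | dacbacdaaaaccacbcbdc
  32 |   0 | dacbcbdbbccababddacbacdaaaaccacbcbdc
  33 |   6 | dbbccababddacbacdaaaaccacbcbdc
  34 |  34 | dc
  35 |  15 | ddacbacdaaaaccacbcbdc

[23, 24, 25, 11, 13, 17, 1, 29, 26, 20, 12, 19, 7, 3, 31, 8, 5, 33, 14, 35, 10, 28, 18, 2, 30, 4, 32, 9, 27, 21, 22, 16, 0, 6, 34, 15]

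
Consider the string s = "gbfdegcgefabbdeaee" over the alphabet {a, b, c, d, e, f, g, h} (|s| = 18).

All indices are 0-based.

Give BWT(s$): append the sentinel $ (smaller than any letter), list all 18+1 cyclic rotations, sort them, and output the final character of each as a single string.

rank  rotation             last
    0  $gbfdegcgefabbdeaee  e
    1  abbdeaee$gbfdegcgef  f
    2  aee$gbfdegcgefabbde  e
    3  bbdeaee$gbfdegcgefa  a
    4  bdeaee$gbfdegcgefab  b
    5  bfdegcgefabbdeaee$g  g
    6  cgefabbdeaee$gbfdeg  g
    7  deaee$gbfdegcgefabb  b
    8  degcgefabbdeaee$gbf  f
    9  e$gbfdegcgefabbdeae  e
   10  eaee$gbfdegcgefabbd  d
   11  ee$gbfdegcgefabbdea  a
   12  efabbdeaee$gbfdegcg  g
   13  egcgefabbdeaee$gbfd  d
   14  fabbdeaee$gbfdegcge  e
   15  fdegcgefabbdeaee$gb  b
   16  gbfdegcgefabbdeaee$  $
   17  gcgefabbdeaee$gbfde  e
   18  gefabbdeaee$gbfdegc  c

efeabggbfedagdeb$ec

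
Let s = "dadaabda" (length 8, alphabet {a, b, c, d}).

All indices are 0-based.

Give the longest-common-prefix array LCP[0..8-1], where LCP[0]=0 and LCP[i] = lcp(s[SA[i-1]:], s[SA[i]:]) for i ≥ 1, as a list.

[0, 1, 1, 1, 0, 0, 2, 2]

sorted suffixes:
  #0 SA[0]=7  'a'
  #1 SA[1]=3  'aabda'
  #2 SA[2]=4  'abda'
  #3 SA[3]=1  'adaabda'
  #4 SA[4]=5  'bda'
  #5 SA[5]=6  'da'
  #6 SA[6]=2  'daabda'
  #7 SA[7]=0  'dadaabda'

SA = [7, 3, 4, 1, 5, 6, 2, 0]
rank  pair      lcp
   1  s[7:],s[3:]  1  'a'
   2  s[3:],s[4:]  1  'a'
   3  s[4:],s[1:]  1  'a'
   4  s[1:],s[5:]  0  ''
   5  s[5:],s[6:]  0  ''
   6  s[6:],s[2:]  2  'da'
   7  s[2:],s[0:]  2  'da'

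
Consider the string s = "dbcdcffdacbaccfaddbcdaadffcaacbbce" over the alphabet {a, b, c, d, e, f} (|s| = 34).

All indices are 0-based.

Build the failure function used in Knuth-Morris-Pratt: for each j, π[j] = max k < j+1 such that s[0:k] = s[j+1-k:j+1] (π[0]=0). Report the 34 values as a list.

[0, 0, 0, 1, 0, 0, 0, 1, 0, 0, 0, 0, 0, 0, 0, 0, 1, 1, 2, 3, 4, 0, 0, 1, 0, 0, 0, 0, 0, 0, 0, 0, 0, 0]

π[0] = 0
j=1 s[j]='b': π[1]=0 (border '')
j=2 s[j]='c': π[2]=0 (border '')
j=3 s[j]='d': π[3]=1 (border 'd')
j=4 s[j]='c': k: 1→0; π[4]=0 (border '')
j=5 s[j]='f': π[5]=0 (border '')
j=6 s[j]='f': π[6]=0 (border '')
j=7 s[j]='d': π[7]=1 (border 'd')
j=8 s[j]='a': k: 1→0; π[8]=0 (border '')
j=9 s[j]='c': π[9]=0 (border '')
j=10 s[j]='b': π[10]=0 (border '')
j=11 s[j]='a': π[11]=0 (border '')
j=12 s[j]='c': π[12]=0 (border '')
j=13 s[j]='c': π[13]=0 (border '')
j=14 s[j]='f': π[14]=0 (border '')
j=15 s[j]='a': π[15]=0 (border '')
j=16 s[j]='d': π[16]=1 (border 'd')
j=17 s[j]='d': k: 1→0; π[17]=1 (border 'd')
j=18 s[j]='b': π[18]=2 (border 'db')
j=19 s[j]='c': π[19]=3 (border 'dbc')
j=20 s[j]='d': π[20]=4 (border 'dbcd')
j=21 s[j]='a': k: 4→1→0; π[21]=0 (border '')
j=22 s[j]='a': π[22]=0 (border '')
j=23 s[j]='d': π[23]=1 (border 'd')
j=24 s[j]='f': k: 1→0; π[24]=0 (border '')
j=25 s[j]='f': π[25]=0 (border '')
j=26 s[j]='c': π[26]=0 (border '')
j=27 s[j]='a': π[27]=0 (border '')
j=28 s[j]='a': π[28]=0 (border '')
j=29 s[j]='c': π[29]=0 (border '')
j=30 s[j]='b': π[30]=0 (border '')
j=31 s[j]='b': π[31]=0 (border '')
j=32 s[j]='c': π[32]=0 (border '')
j=33 s[j]='e': π[33]=0 (border '')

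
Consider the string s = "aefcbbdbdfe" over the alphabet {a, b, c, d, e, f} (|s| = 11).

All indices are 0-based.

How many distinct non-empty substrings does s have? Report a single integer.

60

rank→(start, suffix):
  0 → (0, 'aefcbbdbdfe')
  1 → (4, 'bbdbdfe')
  2 → (5, 'bdbdfe')
  3 → (7, 'bdfe')
  4 → (3, 'cbbdbdfe')
  5 → (6, 'dbdfe')
  6 → (8, 'dfe')
  7 → (10, 'e')
  8 → (1, 'efcbbdbdfe')
  9 → (2, 'fcbbdbdfe')
  10 → (9, 'fe')

SA = [0, 4, 5, 7, 3, 6, 8, 10, 1, 2, 9]
rank  pair      lcp
   1  s[0:],s[4:]  0  ''
   2  s[4:],s[5:]  1  'b'
   3  s[5:],s[7:]  2  'bd'
   4  s[7:],s[3:]  0  ''
   5  s[3:],s[6:]  0  ''
   6  s[6:],s[8:]  1  'd'
   7  s[8:],s[10:]  0  ''
   8  s[10:],s[1:]  1  'e'
   9  s[1:],s[2:]  0  ''
  10  s[2:],s[9:]  1  'f'

n(n+1)/2 = 11·12/2 = 66
Σ LCP = 0 + 0 + 1 + 2 + 0 + 0 + 1 + 0 + 1 + 0 + 1 = 6
distinct = 66 − 6 = 60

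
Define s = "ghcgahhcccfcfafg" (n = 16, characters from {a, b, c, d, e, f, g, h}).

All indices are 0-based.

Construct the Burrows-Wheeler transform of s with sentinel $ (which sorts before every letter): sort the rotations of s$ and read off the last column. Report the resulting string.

gfghcfchccafc$hga

rank  rotation           last
    0  $ghcgahhcccfcfafg  g
    1  afg$ghcgahhcccfcf  f
    2  ahhcccfcfafg$ghcg  g
    3  cccfcfafg$ghcgahh  h
    4  ccfcfafg$ghcgahhc  c
    5  cfafg$ghcgahhcccf  f
    6  cfcfafg$ghcgahhcc  c
    7  cgahhcccfcfafg$gh  h
    8  fafg$ghcgahhcccfc  c
    9  fcfafg$ghcgahhccc  c
   10  fg$ghcgahhcccfcfa  a
   11  g$ghcgahhcccfcfaf  f
   12  gahhcccfcfafg$ghc  c
   13  ghcgahhcccfcfafg$  $
   14  hcccfcfafg$ghcgah  h
   15  hcgahhcccfcfafg$g  g
   16  hhcccfcfafg$ghcga  a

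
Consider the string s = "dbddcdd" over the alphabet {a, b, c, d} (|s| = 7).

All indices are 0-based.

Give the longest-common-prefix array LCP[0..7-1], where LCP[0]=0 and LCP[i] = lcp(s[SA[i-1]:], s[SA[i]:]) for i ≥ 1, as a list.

[0, 0, 0, 1, 1, 1, 2]

rank | idx | suffix
   0 |   1 | bddcdd
   1 |   4 | cdd
   2 |   6 | d
   3 |   0 | dbddcdd
   4 |   3 | dcdd
   5 |   5 | dd
   6 |   2 | ddcdd

SA = [1, 4, 6, 0, 3, 5, 2]
i: (SA[i-1],SA[i]) lcp shared
  1: (1,4) 0 ''
  2: (4,6) 0 ''
  3: (6,0) 1 'd'
  4: (0,3) 1 'd'
  5: (3,5) 1 'd'
  6: (5,2) 2 'dd'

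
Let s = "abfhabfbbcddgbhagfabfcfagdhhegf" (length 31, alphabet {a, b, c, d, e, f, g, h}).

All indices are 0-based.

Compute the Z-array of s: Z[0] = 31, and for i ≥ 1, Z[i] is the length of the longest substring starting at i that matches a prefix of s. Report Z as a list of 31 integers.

[31, 0, 0, 0, 3, 0, 0, 0, 0, 0, 0, 0, 0, 0, 0, 1, 0, 0, 3, 0, 0, 0, 0, 1, 0, 0, 0, 0, 0, 0, 0]

Z[0]=31
i=1: i≥r, start 0; Z[1]=0
i=2: i≥r, start 0; Z[2]=0
i=3: i≥r, start 0; Z[3]=0
i=4: i≥r, start 0; Z[4]=3 scan→box=[4,7)
i=5: min(r-i=2, Z[1]=0)=0; Z[5]=0
i=6: min(r-i=1, Z[2]=0)=0; Z[6]=0
i=7: i≥r, start 0; Z[7]=0
i=8: i≥r, start 0; Z[8]=0
i=9: i≥r, start 0; Z[9]=0
i=10: i≥r, start 0; Z[10]=0
i=11: i≥r, start 0; Z[11]=0
i=12: i≥r, start 0; Z[12]=0
i=13: i≥r, start 0; Z[13]=0
i=14: i≥r, start 0; Z[14]=0
i=15: i≥r, start 0; Z[15]=1 scan→box=[15,16)
i=16: i≥r, start 0; Z[16]=0
i=17: i≥r, start 0; Z[17]=0
i=18: i≥r, start 0; Z[18]=3 scan→box=[18,21)
i=19: min(r-i=2, Z[1]=0)=0; Z[19]=0
i=20: min(r-i=1, Z[2]=0)=0; Z[20]=0
i=21: i≥r, start 0; Z[21]=0
i=22: i≥r, start 0; Z[22]=0
i=23: i≥r, start 0; Z[23]=1 scan→box=[23,24)
i=24: i≥r, start 0; Z[24]=0
i=25: i≥r, start 0; Z[25]=0
i=26: i≥r, start 0; Z[26]=0
i=27: i≥r, start 0; Z[27]=0
i=28: i≥r, start 0; Z[28]=0
i=29: i≥r, start 0; Z[29]=0
i=30: i≥r, start 0; Z[30]=0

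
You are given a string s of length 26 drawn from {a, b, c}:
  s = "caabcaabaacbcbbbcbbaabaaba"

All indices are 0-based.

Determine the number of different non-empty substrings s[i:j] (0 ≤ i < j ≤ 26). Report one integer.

sorted suffixes:
  #0 SA[0]=25  'a'
  #1 SA[1]=22  'aaba'
  #2 SA[2]=19  'aabaaba'
  #3 SA[3]=5  'aabaacbcbbbcbbaabaaba'
  #4 SA[4]=1  'aabcaabaacbcbbbcbbaabaaba'
  #5 SA[5]=8  'aacbcbbbcbbaabaaba'
  #6 SA[6]=23  'aba'
  #7 SA[7]=20  'abaaba'
  #8 SA[8]=6  'abaacbcbbbcbbaabaaba'
  #9 SA[9]=2  'abcaabaacbcbbbcbbaabaaba'
  #10 SA[10]=9  'acbcbbbcbbaabaaba'
  #11 SA[11]=24  'ba'
  #12 SA[12]=21  'baaba'
  #13 SA[13]=18  'baabaaba'
  #14 SA[14]=7  'baacbcbbbcbbaabaaba'
  #15 SA[15]=17  'bbaabaaba'
  #16 SA[16]=13  'bbbcbbaabaaba'
  #17 SA[17]=14  'bbcbbaabaaba'
  #18 SA[18]=3  'bcaabaacbcbbbcbbaabaaba'
  #19 SA[19]=15  'bcbbaabaaba'
  #20 SA[20]=11  'bcbbbcbbaabaaba'
  #21 SA[21]=4  'caabaacbcbbbcbbaabaaba'
  #22 SA[22]=0  'caabcaabaacbcbbbcbbaabaaba'
  #23 SA[23]=16  'cbbaabaaba'
  #24 SA[24]=12  'cbbbcbbaabaaba'
  #25 SA[25]=10  'cbcbbbcbbaabaaba'

SA = [25, 22, 19, 5, 1, 8, 23, 20, 6, 2, 9, 24, 21, 18, 7, 17, 13, 14, 3, 15, 11, 4, 0, 16, 12, 10]
rank  pair      lcp
   1  s[25:],s[22:]  1  'a'
   2  s[22:],s[19:]  4  'aaba'
   3  s[19:],s[5:]  5  'aabaa'
   4  s[5:],s[1:]  3  'aab'
   5  s[1:],s[8:]  2  'aa'
   6  s[8:],s[23:]  1  'a'
   7  s[23:],s[20:]  3  'aba'
   8  s[20:],s[6:]  4  'abaa'
   9  s[6:],s[2:]  2  'ab'
  10  s[2:],s[9:]  1  'a'
  11  s[9:],s[24:]  0  ''
  12  s[24:],s[21:]  2  'ba'
  13  s[21:],s[18:]  5  'baaba'
  14  s[18:],s[7:]  3  'baa'
  15  s[7:],s[17:]  1  'b'
  16  s[17:],s[13:]  2  'bb'
  17  s[13:],s[14:]  2  'bb'
  18  s[14:],s[3:]  1  'b'
  19  s[3:],s[15:]  2  'bc'
  20  s[15:],s[11:]  4  'bcbb'
  21  s[11:],s[4:]  0  ''
  22  s[4:],s[0:]  4  'caab'
  23  s[0:],s[16:]  1  'c'
  24  s[16:],s[12:]  3  'cbb'
  25  s[12:],s[10:]  2  'cb'

n(n+1)/2 = 26·27/2 = 351
Σ LCP = 0 + 1 + 4 + 5 + 3 + 2 + 1 + 3 + 4 + 2 + 1 + 0 + 2 + 5 + 3 + 1 + 2 + 2 + 1 + 2 + 4 + 0 + 4 + 1 + 3 + 2 = 58
distinct = 351 − 58 = 293

293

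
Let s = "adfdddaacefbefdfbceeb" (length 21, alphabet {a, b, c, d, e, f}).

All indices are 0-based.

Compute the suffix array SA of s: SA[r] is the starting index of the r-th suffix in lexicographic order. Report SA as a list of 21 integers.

rank→(start, suffix):
  0 → (6, 'aacefbefdfbceeb')
  1 → (7, 'acefbefdfbceeb')
  2 → (0, 'adfdddaacefbefdfbceeb')
  3 → (20, 'b')
  4 → (16, 'bceeb')
  5 → (11, 'befdfbceeb')
  6 → (17, 'ceeb')
  7 → (8, 'cefbefdfbceeb')
  8 → (5, 'daacefbefdfbceeb')
  9 → (4, 'ddaacefbefdfbceeb')
  10 → (3, 'dddaacefbefdfbceeb')
  11 → (14, 'dfbceeb')
  12 → (1, 'dfdddaacefbefdfbceeb')
  13 → (19, 'eb')
  14 → (18, 'eeb')
  15 → (9, 'efbefdfbceeb')
  16 → (12, 'efdfbceeb')
  17 → (15, 'fbceeb')
  18 → (10, 'fbefdfbceeb')
  19 → (2, 'fdddaacefbefdfbceeb')
  20 → (13, 'fdfbceeb')

[6, 7, 0, 20, 16, 11, 17, 8, 5, 4, 3, 14, 1, 19, 18, 9, 12, 15, 10, 2, 13]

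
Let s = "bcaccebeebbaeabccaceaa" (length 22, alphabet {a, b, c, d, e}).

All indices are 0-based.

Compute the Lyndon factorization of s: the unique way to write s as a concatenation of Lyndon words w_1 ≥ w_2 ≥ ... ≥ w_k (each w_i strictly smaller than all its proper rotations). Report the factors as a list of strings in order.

emit factor 1: 'bc' (i=0, period=2)
emit factor 2: 'accebeebbae' (i=2, period=11)
emit factor 3: 'abccace' (i=13, period=7)
emit factor 4: 'a' (i=20, period=1)
emit factor 5: 'a' (i=21, period=1)

["bc", "accebeebbae", "abccace", "a", "a"]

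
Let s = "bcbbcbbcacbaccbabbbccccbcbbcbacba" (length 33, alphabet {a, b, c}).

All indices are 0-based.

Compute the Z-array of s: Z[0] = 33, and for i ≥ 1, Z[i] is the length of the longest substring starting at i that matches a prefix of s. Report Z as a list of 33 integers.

[33, 0, 1, 5, 0, 1, 2, 0, 0, 0, 1, 0, 0, 0, 1, 0, 1, 1, 2, 0, 0, 0, 0, 6, 0, 1, 3, 0, 1, 0, 0, 1, 0]

Z[0]=33
i=1: fresh scan; Z[1]=0
i=2: fresh scan; Z[2]=1 grow→box=[2,3)
i=3: fresh scan; Z[3]=5 grow→box=[3,8)
i=4: min(r-i=4, Z[1]=0)=0; Z[4]=0
i=5: min(r-i=3, Z[2]=1)=1; Z[5]=1
i=6: min(r-i=2, Z[3]=5)=2; Z[6]=2
i=7: min(r-i=1, Z[4]=0)=0; Z[7]=0
i=8: fresh scan; Z[8]=0
i=9: fresh scan; Z[9]=0
i=10: fresh scan; Z[10]=1 grow→box=[10,11)
i=11: fresh scan; Z[11]=0
i=12: fresh scan; Z[12]=0
i=13: fresh scan; Z[13]=0
i=14: fresh scan; Z[14]=1 grow→box=[14,15)
i=15: fresh scan; Z[15]=0
i=16: fresh scan; Z[16]=1 grow→box=[16,17)
i=17: fresh scan; Z[17]=1 grow→box=[17,18)
i=18: fresh scan; Z[18]=2 grow→box=[18,20)
i=19: min(r-i=1, Z[1]=0)=0; Z[19]=0
i=20: fresh scan; Z[20]=0
i=21: fresh scan; Z[21]=0
i=22: fresh scan; Z[22]=0
i=23: fresh scan; Z[23]=6 grow→box=[23,29)
i=24: min(r-i=5, Z[1]=0)=0; Z[24]=0
i=25: min(r-i=4, Z[2]=1)=1; Z[25]=1
i=26: min(r-i=3, Z[3]=5)=3; Z[26]=3
i=27: min(r-i=2, Z[4]=0)=0; Z[27]=0
i=28: min(r-i=1, Z[5]=1)=1; Z[28]=1
i=29: fresh scan; Z[29]=0
i=30: fresh scan; Z[30]=0
i=31: fresh scan; Z[31]=1 grow→box=[31,32)
i=32: fresh scan; Z[32]=0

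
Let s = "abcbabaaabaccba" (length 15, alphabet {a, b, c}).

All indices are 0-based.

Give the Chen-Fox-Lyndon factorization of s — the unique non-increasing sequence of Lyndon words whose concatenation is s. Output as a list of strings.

["abcb", "ab", "aaabaccb", "a"]

emit factor 1: 'abcb' (i=0, period=4)
emit factor 2: 'ab' (i=4, period=2)
emit factor 3: 'aaabaccb' (i=6, period=8)
emit factor 4: 'a' (i=14, period=1)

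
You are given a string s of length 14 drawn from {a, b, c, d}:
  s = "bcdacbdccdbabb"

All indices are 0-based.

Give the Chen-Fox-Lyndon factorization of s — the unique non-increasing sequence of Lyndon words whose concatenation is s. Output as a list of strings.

["bcd", "acbdccdb", "abb"]

emit factor 1: 'bcd' (i=0, period=3)
emit factor 2: 'acbdccdb' (i=3, period=8)
emit factor 3: 'abb' (i=11, period=3)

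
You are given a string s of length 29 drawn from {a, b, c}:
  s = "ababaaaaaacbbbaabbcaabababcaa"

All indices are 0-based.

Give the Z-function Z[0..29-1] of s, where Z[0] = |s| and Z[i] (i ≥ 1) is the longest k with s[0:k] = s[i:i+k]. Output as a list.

[29, 0, 3, 0, 1, 1, 1, 1, 1, 1, 0, 0, 0, 0, 1, 2, 0, 0, 0, 1, 5, 0, 4, 0, 2, 0, 0, 1, 1]

Z[0]=29
i=1: i≥r, start 0; Z[1]=0
i=2: i≥r, start 0; Z[2]=3 extend→box=[2,5)
i=3: min(r-i=2, Z[1]=0)=0; Z[3]=0
i=4: min(r-i=1, Z[2]=3)=1; Z[4]=1
i=5: i≥r, start 0; Z[5]=1 extend→box=[5,6)
i=6: i≥r, start 0; Z[6]=1 extend→box=[6,7)
i=7: i≥r, start 0; Z[7]=1 extend→box=[7,8)
i=8: i≥r, start 0; Z[8]=1 extend→box=[8,9)
i=9: i≥r, start 0; Z[9]=1 extend→box=[9,10)
i=10: i≥r, start 0; Z[10]=0
i=11: i≥r, start 0; Z[11]=0
i=12: i≥r, start 0; Z[12]=0
i=13: i≥r, start 0; Z[13]=0
i=14: i≥r, start 0; Z[14]=1 extend→box=[14,15)
i=15: i≥r, start 0; Z[15]=2 extend→box=[15,17)
i=16: min(r-i=1, Z[1]=0)=0; Z[16]=0
i=17: i≥r, start 0; Z[17]=0
i=18: i≥r, start 0; Z[18]=0
i=19: i≥r, start 0; Z[19]=1 extend→box=[19,20)
i=20: i≥r, start 0; Z[20]=5 extend→box=[20,25)
i=21: min(r-i=4, Z[1]=0)=0; Z[21]=0
i=22: min(r-i=3, Z[2]=3)=3; Z[22]=4 extend→box=[22,26)
i=23: min(r-i=3, Z[1]=0)=0; Z[23]=0
i=24: min(r-i=2, Z[2]=3)=2; Z[24]=2
i=25: min(r-i=1, Z[3]=0)=0; Z[25]=0
i=26: i≥r, start 0; Z[26]=0
i=27: i≥r, start 0; Z[27]=1 extend→box=[27,28)
i=28: i≥r, start 0; Z[28]=1 extend→box=[28,29)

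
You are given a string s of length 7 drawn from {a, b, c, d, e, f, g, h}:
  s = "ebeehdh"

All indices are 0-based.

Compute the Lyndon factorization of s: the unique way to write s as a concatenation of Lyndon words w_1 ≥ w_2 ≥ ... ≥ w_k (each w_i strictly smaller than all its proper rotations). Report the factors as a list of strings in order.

emit factor 1: 'e' (i=0, period=1)
emit factor 2: 'beehdh' (i=1, period=6)

["e", "beehdh"]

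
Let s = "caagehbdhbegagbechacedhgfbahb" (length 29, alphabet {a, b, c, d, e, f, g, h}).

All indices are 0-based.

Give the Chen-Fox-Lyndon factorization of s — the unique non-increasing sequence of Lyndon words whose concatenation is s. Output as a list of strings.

emit factor 1: 'c' (i=0, period=1)
emit factor 2: 'aagehbdhbegagbechacedhgfbahb' (i=1, period=28)

["c", "aagehbdhbegagbechacedhgfbahb"]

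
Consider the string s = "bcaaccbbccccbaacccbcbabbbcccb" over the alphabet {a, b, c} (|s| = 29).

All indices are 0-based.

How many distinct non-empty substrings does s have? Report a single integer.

373

rank→(start, suffix):
  0 → (2, 'aaccbbccccbaacccbcbabbbcccb')
  1 → (13, 'aacccbcbabbbcccb')
  2 → (21, 'abbbcccb')
  3 → (3, 'accbbccccbaacccbcbabbbcccb')
  4 → (14, 'acccbcbabbbcccb')
  5 → (28, 'b')
  6 → (12, 'baacccbcbabbbcccb')
  7 → (20, 'babbbcccb')
  8 → (22, 'bbbcccb')
  9 → (23, 'bbcccb')
  10 → (6, 'bbccccbaacccbcbabbbcccb')
  11 → (0, 'bcaaccbbccccbaacccbcbabbbcccb')
  12 → (18, 'bcbabbbcccb')
  13 → (24, 'bcccb')
  14 → (7, 'bccccbaacccbcbabbbcccb')
  15 → (1, 'caaccbbccccbaacccbcbabbbcccb')
  16 → (27, 'cb')
  17 → (11, 'cbaacccbcbabbbcccb')
  18 → (19, 'cbabbbcccb')
  19 → (5, 'cbbccccbaacccbcbabbbcccb')
  20 → (17, 'cbcbabbbcccb')
  21 → (26, 'ccb')
  22 → (10, 'ccbaacccbcbabbbcccb')
  23 → (4, 'ccbbccccbaacccbcbabbbcccb')
  24 → (16, 'ccbcbabbbcccb')
  25 → (25, 'cccb')
  26 → (9, 'cccbaacccbcbabbbcccb')
  27 → (15, 'cccbcbabbbcccb')
  28 → (8, 'ccccbaacccbcbabbbcccb')

SA = [2, 13, 21, 3, 14, 28, 12, 20, 22, 23, 6, 0, 18, 24, 7, 1, 27, 11, 19, 5, 17, 26, 10, 4, 16, 25, 9, 15, 8]
i: (SA[i-1],SA[i]) lcp shared
  1: (2,13) 4 'aacc'
  2: (13,21) 1 'a'
  3: (21,3) 1 'a'
  4: (3,14) 3 'acc'
  5: (14,28) 0 ''
  6: (28,12) 1 'b'
  7: (12,20) 2 'ba'
  8: (20,22) 1 'b'
  9: (22,23) 2 'bb'
  10: (23,6) 5 'bbccc'
  11: (6,0) 1 'b'
  12: (0,18) 2 'bc'
  13: (18,24) 2 'bc'
  14: (24,7) 4 'bccc'
  15: (7,1) 0 ''
  16: (1,27) 1 'c'
  17: (27,11) 2 'cb'
  18: (11,19) 3 'cba'
  19: (19,5) 2 'cb'
  20: (5,17) 2 'cb'
  21: (17,26) 1 'c'
  22: (26,10) 3 'ccb'
  23: (10,4) 3 'ccb'
  24: (4,16) 3 'ccb'
  25: (16,25) 2 'cc'
  26: (25,9) 4 'cccb'
  27: (9,15) 4 'cccb'
  28: (15,8) 3 'ccc'

n(n+1)/2 = 29·30/2 = 435
Σ LCP = 0 + 4 + 1 + 1 + 3 + 0 + 1 + 2 + 1 + 2 + 5 + 1 + 2 + 2 + 4 + 0 + 1 + 2 + 3 + 2 + 2 + 1 + 3 + 3 + 3 + 2 + 4 + 4 + 3 = 62
distinct = 435 − 62 = 373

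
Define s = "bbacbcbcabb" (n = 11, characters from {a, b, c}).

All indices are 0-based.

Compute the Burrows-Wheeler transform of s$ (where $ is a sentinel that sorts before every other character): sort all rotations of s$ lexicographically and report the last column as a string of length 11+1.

rank  rotation      last
    0  $bbacbcbcabb  b
    1  abb$bbacbcbc  c
    2  acbcbcabb$bb  b
    3  b$bbacbcbcab  b
    4  bacbcbcabb$b  b
    5  bb$bbacbcbca  a
    6  bbacbcbcabb$  $
    7  bcabb$bbacbc  c
    8  bcbcabb$bbac  c
    9  cabb$bbacbcb  b
   10  cbcabb$bbacb  b
   11  cbcbcabb$bba  a

bcbbba$ccbba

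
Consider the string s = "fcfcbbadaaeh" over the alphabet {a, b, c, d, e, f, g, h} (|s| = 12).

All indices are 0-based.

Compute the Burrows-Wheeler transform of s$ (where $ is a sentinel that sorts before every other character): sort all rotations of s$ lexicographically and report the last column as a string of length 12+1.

hdbabcffaac$e

rank  rotation       last
    0  $fcfcbbadaaeh  h
    1  aaeh$fcfcbbad  d
    2  adaaeh$fcfcbb  b
    3  aeh$fcfcbbada  a
    4  badaaeh$fcfcb  b
    5  bbadaaeh$fcfc  c
    6  cbbadaaeh$fcf  f
    7  cfcbbadaaeh$f  f
    8  daaeh$fcfcbba  a
    9  eh$fcfcbbadaa  a
   10  fcbbadaaeh$fc  c
   11  fcfcbbadaaeh$  $
   12  h$fcfcbbadaae  e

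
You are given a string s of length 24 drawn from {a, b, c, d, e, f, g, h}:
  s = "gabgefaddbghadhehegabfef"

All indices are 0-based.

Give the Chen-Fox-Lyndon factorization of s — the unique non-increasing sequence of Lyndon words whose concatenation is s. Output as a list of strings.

emit factor 1: 'g' (i=0, period=1)
emit factor 2: 'abgefaddbghadheheg' (i=1, period=18)
emit factor 3: 'abfef' (i=19, period=5)

["g", "abgefaddbghadheheg", "abfef"]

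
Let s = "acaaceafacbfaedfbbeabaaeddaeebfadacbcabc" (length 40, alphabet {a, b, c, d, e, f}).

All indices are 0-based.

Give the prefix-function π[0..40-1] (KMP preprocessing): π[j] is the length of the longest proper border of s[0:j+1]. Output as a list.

π[0] = 0
j=1 s[j]='c': π[1]=0 (border '')
j=2 s[j]='a': π[2]=1 (border 'a')
j=3 s[j]='a': k: 1→0; π[3]=1 (border 'a')
j=4 s[j]='c': π[4]=2 (border 'ac')
j=5 s[j]='e': k: 2→0; π[5]=0 (border '')
j=6 s[j]='a': π[6]=1 (border 'a')
j=7 s[j]='f': k: 1→0; π[7]=0 (border '')
j=8 s[j]='a': π[8]=1 (border 'a')
j=9 s[j]='c': π[9]=2 (border 'ac')
j=10 s[j]='b': k: 2→0; π[10]=0 (border '')
j=11 s[j]='f': π[11]=0 (border '')
j=12 s[j]='a': π[12]=1 (border 'a')
j=13 s[j]='e': k: 1→0; π[13]=0 (border '')
j=14 s[j]='d': π[14]=0 (border '')
j=15 s[j]='f': π[15]=0 (border '')
j=16 s[j]='b': π[16]=0 (border '')
j=17 s[j]='b': π[17]=0 (border '')
j=18 s[j]='e': π[18]=0 (border '')
j=19 s[j]='a': π[19]=1 (border 'a')
j=20 s[j]='b': k: 1→0; π[20]=0 (border '')
j=21 s[j]='a': π[21]=1 (border 'a')
j=22 s[j]='a': k: 1→0; π[22]=1 (border 'a')
j=23 s[j]='e': k: 1→0; π[23]=0 (border '')
j=24 s[j]='d': π[24]=0 (border '')
j=25 s[j]='d': π[25]=0 (border '')
j=26 s[j]='a': π[26]=1 (border 'a')
j=27 s[j]='e': k: 1→0; π[27]=0 (border '')
j=28 s[j]='e': π[28]=0 (border '')
j=29 s[j]='b': π[29]=0 (border '')
j=30 s[j]='f': π[30]=0 (border '')
j=31 s[j]='a': π[31]=1 (border 'a')
j=32 s[j]='d': k: 1→0; π[32]=0 (border '')
j=33 s[j]='a': π[33]=1 (border 'a')
j=34 s[j]='c': π[34]=2 (border 'ac')
j=35 s[j]='b': k: 2→0; π[35]=0 (border '')
j=36 s[j]='c': π[36]=0 (border '')
j=37 s[j]='a': π[37]=1 (border 'a')
j=38 s[j]='b': k: 1→0; π[38]=0 (border '')
j=39 s[j]='c': π[39]=0 (border '')

[0, 0, 1, 1, 2, 0, 1, 0, 1, 2, 0, 0, 1, 0, 0, 0, 0, 0, 0, 1, 0, 1, 1, 0, 0, 0, 1, 0, 0, 0, 0, 1, 0, 1, 2, 0, 0, 1, 0, 0]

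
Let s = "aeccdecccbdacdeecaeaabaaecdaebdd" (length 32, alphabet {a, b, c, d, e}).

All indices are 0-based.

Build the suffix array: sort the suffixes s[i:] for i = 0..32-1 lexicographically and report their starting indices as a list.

rank | idx | suffix
   0 |  19 | aabaaecdaebdd
   1 |  22 | aaecdaebdd
   2 |  20 | abaaecdaebdd
   3 |  11 | acdeecaeaabaaecdaebdd
   4 |  17 | aeaabaaecdaebdd
   5 |  27 | aebdd
   6 |   0 | aeccdecccbdacdeecaeaabaaecdaebdd
   7 |  23 | aecdaebdd
   8 |  21 | baaecdaebdd
   9 |   9 | bdacdeecaeaabaaecdaebdd
  10 |  29 | bdd
  11 |  16 | caeaabaaecdaebdd
  12 |   8 | cbdacdeecaeaabaaecdaebdd
  13 |   7 | ccbdacdeecaeaabaaecdaebdd
  14 |   6 | cccbdacdeecaeaabaaecdaebdd
  15 |   2 | ccdecccbdacdeecaeaabaaecdaebdd
  16 |  25 | cdaebdd
  17 |   3 | cdecccbdacdeecaeaabaaecdaebdd
  18 |  12 | cdeecaeaabaaecdaebdd
  19 |  31 | d
  20 |  10 | dacdeecaeaabaaecdaebdd
  21 |  26 | daebdd
  22 |  30 | dd
  23 |   4 | decccbdacdeecaeaabaaecdaebdd
  24 |  13 | deecaeaabaaecdaebdd
  25 |  18 | eaabaaecdaebdd
  26 |  28 | ebdd
  27 |  15 | ecaeaabaaecdaebdd
  28 |   5 | ecccbdacdeecaeaabaaecdaebdd
  29 |   1 | eccdecccbdacdeecaeaabaaecdaebdd
  30 |  24 | ecdaebdd
  31 |  14 | eecaeaabaaecdaebdd

[19, 22, 20, 11, 17, 27, 0, 23, 21, 9, 29, 16, 8, 7, 6, 2, 25, 3, 12, 31, 10, 26, 30, 4, 13, 18, 28, 15, 5, 1, 24, 14]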